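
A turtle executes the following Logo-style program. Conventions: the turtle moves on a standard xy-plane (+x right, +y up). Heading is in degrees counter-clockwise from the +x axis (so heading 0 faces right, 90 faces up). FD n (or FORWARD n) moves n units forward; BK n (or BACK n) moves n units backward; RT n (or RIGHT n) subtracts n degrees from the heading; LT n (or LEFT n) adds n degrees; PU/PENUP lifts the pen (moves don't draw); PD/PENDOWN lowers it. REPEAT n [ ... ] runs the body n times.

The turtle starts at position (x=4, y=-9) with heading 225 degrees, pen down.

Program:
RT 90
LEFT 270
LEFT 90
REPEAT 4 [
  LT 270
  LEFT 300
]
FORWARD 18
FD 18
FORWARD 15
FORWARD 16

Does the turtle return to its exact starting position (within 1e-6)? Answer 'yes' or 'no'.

Answer: no

Derivation:
Executing turtle program step by step:
Start: pos=(4,-9), heading=225, pen down
RT 90: heading 225 -> 135
LT 270: heading 135 -> 45
LT 90: heading 45 -> 135
REPEAT 4 [
  -- iteration 1/4 --
  LT 270: heading 135 -> 45
  LT 300: heading 45 -> 345
  -- iteration 2/4 --
  LT 270: heading 345 -> 255
  LT 300: heading 255 -> 195
  -- iteration 3/4 --
  LT 270: heading 195 -> 105
  LT 300: heading 105 -> 45
  -- iteration 4/4 --
  LT 270: heading 45 -> 315
  LT 300: heading 315 -> 255
]
FD 18: (4,-9) -> (-0.659,-26.387) [heading=255, draw]
FD 18: (-0.659,-26.387) -> (-5.317,-43.773) [heading=255, draw]
FD 15: (-5.317,-43.773) -> (-9.2,-58.262) [heading=255, draw]
FD 16: (-9.2,-58.262) -> (-13.341,-73.717) [heading=255, draw]
Final: pos=(-13.341,-73.717), heading=255, 4 segment(s) drawn

Start position: (4, -9)
Final position: (-13.341, -73.717)
Distance = 67; >= 1e-6 -> NOT closed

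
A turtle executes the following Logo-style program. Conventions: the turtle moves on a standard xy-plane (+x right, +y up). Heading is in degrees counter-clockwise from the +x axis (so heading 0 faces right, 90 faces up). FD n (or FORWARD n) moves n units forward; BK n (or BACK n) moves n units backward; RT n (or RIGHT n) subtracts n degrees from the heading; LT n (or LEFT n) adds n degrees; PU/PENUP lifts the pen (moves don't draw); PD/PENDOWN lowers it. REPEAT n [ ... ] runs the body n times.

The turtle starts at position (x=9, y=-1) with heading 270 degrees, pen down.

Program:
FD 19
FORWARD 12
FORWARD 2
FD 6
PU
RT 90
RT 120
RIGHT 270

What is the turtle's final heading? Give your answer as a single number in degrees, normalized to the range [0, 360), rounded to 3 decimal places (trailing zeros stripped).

Executing turtle program step by step:
Start: pos=(9,-1), heading=270, pen down
FD 19: (9,-1) -> (9,-20) [heading=270, draw]
FD 12: (9,-20) -> (9,-32) [heading=270, draw]
FD 2: (9,-32) -> (9,-34) [heading=270, draw]
FD 6: (9,-34) -> (9,-40) [heading=270, draw]
PU: pen up
RT 90: heading 270 -> 180
RT 120: heading 180 -> 60
RT 270: heading 60 -> 150
Final: pos=(9,-40), heading=150, 4 segment(s) drawn

Answer: 150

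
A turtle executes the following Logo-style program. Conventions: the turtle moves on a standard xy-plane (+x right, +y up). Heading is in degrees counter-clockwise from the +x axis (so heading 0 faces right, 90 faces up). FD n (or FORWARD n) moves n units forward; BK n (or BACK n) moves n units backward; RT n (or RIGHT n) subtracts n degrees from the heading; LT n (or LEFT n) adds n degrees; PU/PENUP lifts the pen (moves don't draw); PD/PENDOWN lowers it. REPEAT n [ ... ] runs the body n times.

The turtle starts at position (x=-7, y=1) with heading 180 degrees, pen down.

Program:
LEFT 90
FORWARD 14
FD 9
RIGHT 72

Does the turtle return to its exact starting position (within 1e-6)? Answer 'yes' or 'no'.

Executing turtle program step by step:
Start: pos=(-7,1), heading=180, pen down
LT 90: heading 180 -> 270
FD 14: (-7,1) -> (-7,-13) [heading=270, draw]
FD 9: (-7,-13) -> (-7,-22) [heading=270, draw]
RT 72: heading 270 -> 198
Final: pos=(-7,-22), heading=198, 2 segment(s) drawn

Start position: (-7, 1)
Final position: (-7, -22)
Distance = 23; >= 1e-6 -> NOT closed

Answer: no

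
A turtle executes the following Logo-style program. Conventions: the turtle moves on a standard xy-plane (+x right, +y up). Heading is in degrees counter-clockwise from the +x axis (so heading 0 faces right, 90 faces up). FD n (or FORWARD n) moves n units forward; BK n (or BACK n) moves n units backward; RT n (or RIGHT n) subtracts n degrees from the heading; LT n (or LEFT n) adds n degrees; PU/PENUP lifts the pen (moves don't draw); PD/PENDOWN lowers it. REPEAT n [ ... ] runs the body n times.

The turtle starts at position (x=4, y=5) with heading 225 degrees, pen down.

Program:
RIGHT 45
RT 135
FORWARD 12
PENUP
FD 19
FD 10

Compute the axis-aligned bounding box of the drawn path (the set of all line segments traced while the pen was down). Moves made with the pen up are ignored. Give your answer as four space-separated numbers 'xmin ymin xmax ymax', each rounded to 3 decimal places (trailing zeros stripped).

Answer: 4 5 12.485 13.485

Derivation:
Executing turtle program step by step:
Start: pos=(4,5), heading=225, pen down
RT 45: heading 225 -> 180
RT 135: heading 180 -> 45
FD 12: (4,5) -> (12.485,13.485) [heading=45, draw]
PU: pen up
FD 19: (12.485,13.485) -> (25.92,26.92) [heading=45, move]
FD 10: (25.92,26.92) -> (32.991,33.991) [heading=45, move]
Final: pos=(32.991,33.991), heading=45, 1 segment(s) drawn

Segment endpoints: x in {4, 12.485}, y in {5, 13.485}
xmin=4, ymin=5, xmax=12.485, ymax=13.485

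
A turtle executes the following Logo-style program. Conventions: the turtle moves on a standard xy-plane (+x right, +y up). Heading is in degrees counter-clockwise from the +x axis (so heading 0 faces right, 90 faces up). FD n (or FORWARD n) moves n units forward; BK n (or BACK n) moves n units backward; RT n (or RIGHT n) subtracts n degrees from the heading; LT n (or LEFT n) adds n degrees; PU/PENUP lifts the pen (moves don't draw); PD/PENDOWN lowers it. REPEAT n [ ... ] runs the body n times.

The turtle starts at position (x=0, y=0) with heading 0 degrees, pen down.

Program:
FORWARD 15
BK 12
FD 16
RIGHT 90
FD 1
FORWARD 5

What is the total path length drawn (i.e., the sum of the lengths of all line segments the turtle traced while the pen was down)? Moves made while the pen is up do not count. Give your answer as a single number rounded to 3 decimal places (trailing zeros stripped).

Answer: 49

Derivation:
Executing turtle program step by step:
Start: pos=(0,0), heading=0, pen down
FD 15: (0,0) -> (15,0) [heading=0, draw]
BK 12: (15,0) -> (3,0) [heading=0, draw]
FD 16: (3,0) -> (19,0) [heading=0, draw]
RT 90: heading 0 -> 270
FD 1: (19,0) -> (19,-1) [heading=270, draw]
FD 5: (19,-1) -> (19,-6) [heading=270, draw]
Final: pos=(19,-6), heading=270, 5 segment(s) drawn

Segment lengths:
  seg 1: (0,0) -> (15,0), length = 15
  seg 2: (15,0) -> (3,0), length = 12
  seg 3: (3,0) -> (19,0), length = 16
  seg 4: (19,0) -> (19,-1), length = 1
  seg 5: (19,-1) -> (19,-6), length = 5
Total = 49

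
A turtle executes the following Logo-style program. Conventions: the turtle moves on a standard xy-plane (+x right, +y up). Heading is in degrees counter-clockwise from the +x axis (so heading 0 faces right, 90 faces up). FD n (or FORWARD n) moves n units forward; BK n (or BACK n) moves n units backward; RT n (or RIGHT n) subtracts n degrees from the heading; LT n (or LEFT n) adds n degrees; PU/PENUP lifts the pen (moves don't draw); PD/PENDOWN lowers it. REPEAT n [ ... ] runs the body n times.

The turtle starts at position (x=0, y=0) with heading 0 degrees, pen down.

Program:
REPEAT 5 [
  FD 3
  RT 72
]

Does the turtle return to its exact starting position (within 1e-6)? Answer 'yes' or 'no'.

Executing turtle program step by step:
Start: pos=(0,0), heading=0, pen down
REPEAT 5 [
  -- iteration 1/5 --
  FD 3: (0,0) -> (3,0) [heading=0, draw]
  RT 72: heading 0 -> 288
  -- iteration 2/5 --
  FD 3: (3,0) -> (3.927,-2.853) [heading=288, draw]
  RT 72: heading 288 -> 216
  -- iteration 3/5 --
  FD 3: (3.927,-2.853) -> (1.5,-4.617) [heading=216, draw]
  RT 72: heading 216 -> 144
  -- iteration 4/5 --
  FD 3: (1.5,-4.617) -> (-0.927,-2.853) [heading=144, draw]
  RT 72: heading 144 -> 72
  -- iteration 5/5 --
  FD 3: (-0.927,-2.853) -> (0,0) [heading=72, draw]
  RT 72: heading 72 -> 0
]
Final: pos=(0,0), heading=0, 5 segment(s) drawn

Start position: (0, 0)
Final position: (0, 0)
Distance = 0; < 1e-6 -> CLOSED

Answer: yes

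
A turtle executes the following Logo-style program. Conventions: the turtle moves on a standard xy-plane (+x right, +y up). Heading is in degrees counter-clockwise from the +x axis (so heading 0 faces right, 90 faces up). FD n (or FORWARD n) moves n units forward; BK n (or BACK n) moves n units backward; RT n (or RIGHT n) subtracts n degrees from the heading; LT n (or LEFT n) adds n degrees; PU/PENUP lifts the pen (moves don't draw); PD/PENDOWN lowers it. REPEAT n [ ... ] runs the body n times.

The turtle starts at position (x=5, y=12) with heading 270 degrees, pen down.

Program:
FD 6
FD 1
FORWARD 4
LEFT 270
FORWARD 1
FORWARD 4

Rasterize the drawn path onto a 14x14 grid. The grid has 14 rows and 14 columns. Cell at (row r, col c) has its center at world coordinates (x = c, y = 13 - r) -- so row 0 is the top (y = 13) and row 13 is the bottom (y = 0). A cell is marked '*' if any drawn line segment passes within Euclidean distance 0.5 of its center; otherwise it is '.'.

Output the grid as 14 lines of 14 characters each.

Segment 0: (5,12) -> (5,6)
Segment 1: (5,6) -> (5,5)
Segment 2: (5,5) -> (5,1)
Segment 3: (5,1) -> (4,1)
Segment 4: (4,1) -> (-0,1)

Answer: ..............
.....*........
.....*........
.....*........
.....*........
.....*........
.....*........
.....*........
.....*........
.....*........
.....*........
.....*........
******........
..............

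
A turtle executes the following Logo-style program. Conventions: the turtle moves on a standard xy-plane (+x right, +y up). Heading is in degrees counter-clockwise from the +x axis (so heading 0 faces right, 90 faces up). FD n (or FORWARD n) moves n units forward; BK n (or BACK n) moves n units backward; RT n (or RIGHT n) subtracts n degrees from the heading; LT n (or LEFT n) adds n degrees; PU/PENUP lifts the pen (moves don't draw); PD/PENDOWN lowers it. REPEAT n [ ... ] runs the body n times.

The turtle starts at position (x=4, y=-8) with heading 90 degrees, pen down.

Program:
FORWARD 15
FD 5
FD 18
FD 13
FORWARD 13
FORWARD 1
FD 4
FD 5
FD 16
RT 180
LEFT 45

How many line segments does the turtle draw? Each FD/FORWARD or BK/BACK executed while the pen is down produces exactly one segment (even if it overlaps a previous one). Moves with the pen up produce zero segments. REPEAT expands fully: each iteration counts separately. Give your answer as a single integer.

Executing turtle program step by step:
Start: pos=(4,-8), heading=90, pen down
FD 15: (4,-8) -> (4,7) [heading=90, draw]
FD 5: (4,7) -> (4,12) [heading=90, draw]
FD 18: (4,12) -> (4,30) [heading=90, draw]
FD 13: (4,30) -> (4,43) [heading=90, draw]
FD 13: (4,43) -> (4,56) [heading=90, draw]
FD 1: (4,56) -> (4,57) [heading=90, draw]
FD 4: (4,57) -> (4,61) [heading=90, draw]
FD 5: (4,61) -> (4,66) [heading=90, draw]
FD 16: (4,66) -> (4,82) [heading=90, draw]
RT 180: heading 90 -> 270
LT 45: heading 270 -> 315
Final: pos=(4,82), heading=315, 9 segment(s) drawn
Segments drawn: 9

Answer: 9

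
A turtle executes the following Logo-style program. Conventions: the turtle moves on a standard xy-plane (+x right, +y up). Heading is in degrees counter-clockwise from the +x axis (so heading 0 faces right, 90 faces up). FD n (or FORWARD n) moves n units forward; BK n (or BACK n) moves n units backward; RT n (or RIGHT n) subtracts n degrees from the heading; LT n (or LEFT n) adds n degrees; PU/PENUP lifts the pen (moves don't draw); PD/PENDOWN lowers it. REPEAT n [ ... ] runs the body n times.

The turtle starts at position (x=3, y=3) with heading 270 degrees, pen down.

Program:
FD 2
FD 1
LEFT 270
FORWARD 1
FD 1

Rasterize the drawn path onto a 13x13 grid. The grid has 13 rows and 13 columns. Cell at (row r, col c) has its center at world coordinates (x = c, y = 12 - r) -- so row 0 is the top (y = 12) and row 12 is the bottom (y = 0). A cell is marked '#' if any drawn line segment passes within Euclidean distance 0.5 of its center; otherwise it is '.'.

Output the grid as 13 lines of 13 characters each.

Answer: .............
.............
.............
.............
.............
.............
.............
.............
.............
...#.........
...#.........
...#.........
.###.........

Derivation:
Segment 0: (3,3) -> (3,1)
Segment 1: (3,1) -> (3,0)
Segment 2: (3,0) -> (2,0)
Segment 3: (2,0) -> (1,0)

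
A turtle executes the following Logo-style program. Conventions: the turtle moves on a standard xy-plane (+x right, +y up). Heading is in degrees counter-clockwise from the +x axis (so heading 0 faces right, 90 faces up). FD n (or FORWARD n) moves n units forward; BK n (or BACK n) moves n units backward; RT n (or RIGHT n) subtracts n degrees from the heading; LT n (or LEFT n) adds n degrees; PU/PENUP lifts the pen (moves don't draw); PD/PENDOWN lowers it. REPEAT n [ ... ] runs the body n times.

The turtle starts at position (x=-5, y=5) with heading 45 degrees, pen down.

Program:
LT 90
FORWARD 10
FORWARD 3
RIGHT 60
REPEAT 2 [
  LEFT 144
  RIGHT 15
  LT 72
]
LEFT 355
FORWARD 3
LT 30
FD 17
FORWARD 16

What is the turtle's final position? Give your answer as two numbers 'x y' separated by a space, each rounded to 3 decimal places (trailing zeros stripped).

Answer: -41.321 37.291

Derivation:
Executing turtle program step by step:
Start: pos=(-5,5), heading=45, pen down
LT 90: heading 45 -> 135
FD 10: (-5,5) -> (-12.071,12.071) [heading=135, draw]
FD 3: (-12.071,12.071) -> (-14.192,14.192) [heading=135, draw]
RT 60: heading 135 -> 75
REPEAT 2 [
  -- iteration 1/2 --
  LT 144: heading 75 -> 219
  RT 15: heading 219 -> 204
  LT 72: heading 204 -> 276
  -- iteration 2/2 --
  LT 144: heading 276 -> 60
  RT 15: heading 60 -> 45
  LT 72: heading 45 -> 117
]
LT 355: heading 117 -> 112
FD 3: (-14.192,14.192) -> (-15.316,16.974) [heading=112, draw]
LT 30: heading 112 -> 142
FD 17: (-15.316,16.974) -> (-28.712,27.44) [heading=142, draw]
FD 16: (-28.712,27.44) -> (-41.321,37.291) [heading=142, draw]
Final: pos=(-41.321,37.291), heading=142, 5 segment(s) drawn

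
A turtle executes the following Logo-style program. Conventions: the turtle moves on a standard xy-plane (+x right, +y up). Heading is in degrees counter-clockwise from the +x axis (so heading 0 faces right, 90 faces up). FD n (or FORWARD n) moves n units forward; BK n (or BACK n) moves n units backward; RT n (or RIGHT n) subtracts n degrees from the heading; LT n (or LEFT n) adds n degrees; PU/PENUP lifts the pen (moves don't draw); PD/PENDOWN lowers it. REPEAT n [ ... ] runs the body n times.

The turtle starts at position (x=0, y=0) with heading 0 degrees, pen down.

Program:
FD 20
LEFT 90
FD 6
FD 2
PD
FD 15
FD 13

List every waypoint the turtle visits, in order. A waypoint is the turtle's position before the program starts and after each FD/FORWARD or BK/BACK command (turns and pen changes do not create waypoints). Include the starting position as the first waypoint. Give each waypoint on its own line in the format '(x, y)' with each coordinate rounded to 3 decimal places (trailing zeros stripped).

Executing turtle program step by step:
Start: pos=(0,0), heading=0, pen down
FD 20: (0,0) -> (20,0) [heading=0, draw]
LT 90: heading 0 -> 90
FD 6: (20,0) -> (20,6) [heading=90, draw]
FD 2: (20,6) -> (20,8) [heading=90, draw]
PD: pen down
FD 15: (20,8) -> (20,23) [heading=90, draw]
FD 13: (20,23) -> (20,36) [heading=90, draw]
Final: pos=(20,36), heading=90, 5 segment(s) drawn
Waypoints (6 total):
(0, 0)
(20, 0)
(20, 6)
(20, 8)
(20, 23)
(20, 36)

Answer: (0, 0)
(20, 0)
(20, 6)
(20, 8)
(20, 23)
(20, 36)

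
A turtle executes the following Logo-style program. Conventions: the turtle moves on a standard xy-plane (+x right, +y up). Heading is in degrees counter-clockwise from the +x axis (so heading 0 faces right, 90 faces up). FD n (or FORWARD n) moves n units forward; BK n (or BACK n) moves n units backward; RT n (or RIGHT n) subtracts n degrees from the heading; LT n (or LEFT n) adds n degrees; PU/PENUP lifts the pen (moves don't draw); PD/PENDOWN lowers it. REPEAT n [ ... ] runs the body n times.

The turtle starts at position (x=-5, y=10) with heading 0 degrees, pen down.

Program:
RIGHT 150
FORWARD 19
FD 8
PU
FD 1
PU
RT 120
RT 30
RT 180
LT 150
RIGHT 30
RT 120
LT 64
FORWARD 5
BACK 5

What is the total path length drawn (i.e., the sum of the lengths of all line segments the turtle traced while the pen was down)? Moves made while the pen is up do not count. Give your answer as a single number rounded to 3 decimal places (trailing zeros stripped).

Answer: 27

Derivation:
Executing turtle program step by step:
Start: pos=(-5,10), heading=0, pen down
RT 150: heading 0 -> 210
FD 19: (-5,10) -> (-21.454,0.5) [heading=210, draw]
FD 8: (-21.454,0.5) -> (-28.383,-3.5) [heading=210, draw]
PU: pen up
FD 1: (-28.383,-3.5) -> (-29.249,-4) [heading=210, move]
PU: pen up
RT 120: heading 210 -> 90
RT 30: heading 90 -> 60
RT 180: heading 60 -> 240
LT 150: heading 240 -> 30
RT 30: heading 30 -> 0
RT 120: heading 0 -> 240
LT 64: heading 240 -> 304
FD 5: (-29.249,-4) -> (-26.453,-8.145) [heading=304, move]
BK 5: (-26.453,-8.145) -> (-29.249,-4) [heading=304, move]
Final: pos=(-29.249,-4), heading=304, 2 segment(s) drawn

Segment lengths:
  seg 1: (-5,10) -> (-21.454,0.5), length = 19
  seg 2: (-21.454,0.5) -> (-28.383,-3.5), length = 8
Total = 27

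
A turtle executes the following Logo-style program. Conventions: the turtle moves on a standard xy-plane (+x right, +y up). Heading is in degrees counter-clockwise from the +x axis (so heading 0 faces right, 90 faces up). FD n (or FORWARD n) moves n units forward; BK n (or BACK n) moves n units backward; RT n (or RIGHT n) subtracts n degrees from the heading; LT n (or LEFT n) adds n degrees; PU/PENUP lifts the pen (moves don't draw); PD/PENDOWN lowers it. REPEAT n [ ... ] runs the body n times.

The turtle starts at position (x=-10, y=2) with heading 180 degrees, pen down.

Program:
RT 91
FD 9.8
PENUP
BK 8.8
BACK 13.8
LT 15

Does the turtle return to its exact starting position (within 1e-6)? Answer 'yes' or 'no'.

Executing turtle program step by step:
Start: pos=(-10,2), heading=180, pen down
RT 91: heading 180 -> 89
FD 9.8: (-10,2) -> (-9.829,11.799) [heading=89, draw]
PU: pen up
BK 8.8: (-9.829,11.799) -> (-9.983,3) [heading=89, move]
BK 13.8: (-9.983,3) -> (-10.223,-10.798) [heading=89, move]
LT 15: heading 89 -> 104
Final: pos=(-10.223,-10.798), heading=104, 1 segment(s) drawn

Start position: (-10, 2)
Final position: (-10.223, -10.798)
Distance = 12.8; >= 1e-6 -> NOT closed

Answer: no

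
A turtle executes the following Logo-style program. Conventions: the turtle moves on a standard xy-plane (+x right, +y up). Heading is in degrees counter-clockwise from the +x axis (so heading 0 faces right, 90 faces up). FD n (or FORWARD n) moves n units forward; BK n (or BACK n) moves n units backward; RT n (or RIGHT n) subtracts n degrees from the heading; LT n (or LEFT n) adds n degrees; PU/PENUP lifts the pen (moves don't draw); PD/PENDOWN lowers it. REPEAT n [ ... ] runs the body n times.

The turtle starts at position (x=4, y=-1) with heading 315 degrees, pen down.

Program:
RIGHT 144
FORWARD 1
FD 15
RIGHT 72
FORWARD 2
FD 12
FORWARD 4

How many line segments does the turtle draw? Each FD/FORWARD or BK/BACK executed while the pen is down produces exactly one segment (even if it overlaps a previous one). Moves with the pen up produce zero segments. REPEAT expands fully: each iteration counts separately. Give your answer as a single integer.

Answer: 5

Derivation:
Executing turtle program step by step:
Start: pos=(4,-1), heading=315, pen down
RT 144: heading 315 -> 171
FD 1: (4,-1) -> (3.012,-0.844) [heading=171, draw]
FD 15: (3.012,-0.844) -> (-11.803,1.503) [heading=171, draw]
RT 72: heading 171 -> 99
FD 2: (-11.803,1.503) -> (-12.116,3.478) [heading=99, draw]
FD 12: (-12.116,3.478) -> (-13.993,15.331) [heading=99, draw]
FD 4: (-13.993,15.331) -> (-14.619,19.281) [heading=99, draw]
Final: pos=(-14.619,19.281), heading=99, 5 segment(s) drawn
Segments drawn: 5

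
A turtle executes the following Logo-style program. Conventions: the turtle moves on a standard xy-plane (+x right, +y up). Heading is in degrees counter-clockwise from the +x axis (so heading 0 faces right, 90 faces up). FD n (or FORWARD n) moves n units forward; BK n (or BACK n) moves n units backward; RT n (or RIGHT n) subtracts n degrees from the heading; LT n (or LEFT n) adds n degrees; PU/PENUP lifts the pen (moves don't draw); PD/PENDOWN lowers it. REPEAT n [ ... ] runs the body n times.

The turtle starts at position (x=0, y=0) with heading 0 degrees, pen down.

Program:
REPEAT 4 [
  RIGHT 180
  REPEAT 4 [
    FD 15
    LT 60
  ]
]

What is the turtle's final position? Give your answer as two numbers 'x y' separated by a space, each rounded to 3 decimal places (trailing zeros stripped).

Executing turtle program step by step:
Start: pos=(0,0), heading=0, pen down
REPEAT 4 [
  -- iteration 1/4 --
  RT 180: heading 0 -> 180
  REPEAT 4 [
    -- iteration 1/4 --
    FD 15: (0,0) -> (-15,0) [heading=180, draw]
    LT 60: heading 180 -> 240
    -- iteration 2/4 --
    FD 15: (-15,0) -> (-22.5,-12.99) [heading=240, draw]
    LT 60: heading 240 -> 300
    -- iteration 3/4 --
    FD 15: (-22.5,-12.99) -> (-15,-25.981) [heading=300, draw]
    LT 60: heading 300 -> 0
    -- iteration 4/4 --
    FD 15: (-15,-25.981) -> (0,-25.981) [heading=0, draw]
    LT 60: heading 0 -> 60
  ]
  -- iteration 2/4 --
  RT 180: heading 60 -> 240
  REPEAT 4 [
    -- iteration 1/4 --
    FD 15: (0,-25.981) -> (-7.5,-38.971) [heading=240, draw]
    LT 60: heading 240 -> 300
    -- iteration 2/4 --
    FD 15: (-7.5,-38.971) -> (0,-51.962) [heading=300, draw]
    LT 60: heading 300 -> 0
    -- iteration 3/4 --
    FD 15: (0,-51.962) -> (15,-51.962) [heading=0, draw]
    LT 60: heading 0 -> 60
    -- iteration 4/4 --
    FD 15: (15,-51.962) -> (22.5,-38.971) [heading=60, draw]
    LT 60: heading 60 -> 120
  ]
  -- iteration 3/4 --
  RT 180: heading 120 -> 300
  REPEAT 4 [
    -- iteration 1/4 --
    FD 15: (22.5,-38.971) -> (30,-51.962) [heading=300, draw]
    LT 60: heading 300 -> 0
    -- iteration 2/4 --
    FD 15: (30,-51.962) -> (45,-51.962) [heading=0, draw]
    LT 60: heading 0 -> 60
    -- iteration 3/4 --
    FD 15: (45,-51.962) -> (52.5,-38.971) [heading=60, draw]
    LT 60: heading 60 -> 120
    -- iteration 4/4 --
    FD 15: (52.5,-38.971) -> (45,-25.981) [heading=120, draw]
    LT 60: heading 120 -> 180
  ]
  -- iteration 4/4 --
  RT 180: heading 180 -> 0
  REPEAT 4 [
    -- iteration 1/4 --
    FD 15: (45,-25.981) -> (60,-25.981) [heading=0, draw]
    LT 60: heading 0 -> 60
    -- iteration 2/4 --
    FD 15: (60,-25.981) -> (67.5,-12.99) [heading=60, draw]
    LT 60: heading 60 -> 120
    -- iteration 3/4 --
    FD 15: (67.5,-12.99) -> (60,0) [heading=120, draw]
    LT 60: heading 120 -> 180
    -- iteration 4/4 --
    FD 15: (60,0) -> (45,0) [heading=180, draw]
    LT 60: heading 180 -> 240
  ]
]
Final: pos=(45,0), heading=240, 16 segment(s) drawn

Answer: 45 0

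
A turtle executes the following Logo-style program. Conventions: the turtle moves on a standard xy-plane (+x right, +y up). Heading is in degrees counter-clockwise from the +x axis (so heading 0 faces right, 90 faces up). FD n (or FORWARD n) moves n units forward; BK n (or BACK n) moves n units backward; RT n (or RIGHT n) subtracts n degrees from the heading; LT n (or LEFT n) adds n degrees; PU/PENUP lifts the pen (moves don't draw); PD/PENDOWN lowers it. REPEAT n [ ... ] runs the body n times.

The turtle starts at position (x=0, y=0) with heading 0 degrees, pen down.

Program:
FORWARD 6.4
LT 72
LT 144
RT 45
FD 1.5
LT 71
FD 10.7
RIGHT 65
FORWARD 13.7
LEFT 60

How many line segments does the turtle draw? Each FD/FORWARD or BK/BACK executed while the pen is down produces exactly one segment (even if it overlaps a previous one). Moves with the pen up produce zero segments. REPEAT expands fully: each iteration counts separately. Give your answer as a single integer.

Executing turtle program step by step:
Start: pos=(0,0), heading=0, pen down
FD 6.4: (0,0) -> (6.4,0) [heading=0, draw]
LT 72: heading 0 -> 72
LT 144: heading 72 -> 216
RT 45: heading 216 -> 171
FD 1.5: (6.4,0) -> (4.918,0.235) [heading=171, draw]
LT 71: heading 171 -> 242
FD 10.7: (4.918,0.235) -> (-0.105,-9.213) [heading=242, draw]
RT 65: heading 242 -> 177
FD 13.7: (-0.105,-9.213) -> (-13.786,-8.496) [heading=177, draw]
LT 60: heading 177 -> 237
Final: pos=(-13.786,-8.496), heading=237, 4 segment(s) drawn
Segments drawn: 4

Answer: 4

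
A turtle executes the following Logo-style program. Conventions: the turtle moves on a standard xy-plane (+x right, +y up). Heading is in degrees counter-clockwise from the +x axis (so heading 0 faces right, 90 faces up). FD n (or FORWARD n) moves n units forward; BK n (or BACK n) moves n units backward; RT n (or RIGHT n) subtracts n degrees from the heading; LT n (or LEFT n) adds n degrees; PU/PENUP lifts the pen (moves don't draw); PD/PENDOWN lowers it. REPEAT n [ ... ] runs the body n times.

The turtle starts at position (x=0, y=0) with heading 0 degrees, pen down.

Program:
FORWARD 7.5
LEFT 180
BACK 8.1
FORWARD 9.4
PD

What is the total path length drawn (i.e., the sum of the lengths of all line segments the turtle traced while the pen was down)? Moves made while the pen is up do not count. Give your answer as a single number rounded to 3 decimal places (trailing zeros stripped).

Executing turtle program step by step:
Start: pos=(0,0), heading=0, pen down
FD 7.5: (0,0) -> (7.5,0) [heading=0, draw]
LT 180: heading 0 -> 180
BK 8.1: (7.5,0) -> (15.6,0) [heading=180, draw]
FD 9.4: (15.6,0) -> (6.2,0) [heading=180, draw]
PD: pen down
Final: pos=(6.2,0), heading=180, 3 segment(s) drawn

Segment lengths:
  seg 1: (0,0) -> (7.5,0), length = 7.5
  seg 2: (7.5,0) -> (15.6,0), length = 8.1
  seg 3: (15.6,0) -> (6.2,0), length = 9.4
Total = 25

Answer: 25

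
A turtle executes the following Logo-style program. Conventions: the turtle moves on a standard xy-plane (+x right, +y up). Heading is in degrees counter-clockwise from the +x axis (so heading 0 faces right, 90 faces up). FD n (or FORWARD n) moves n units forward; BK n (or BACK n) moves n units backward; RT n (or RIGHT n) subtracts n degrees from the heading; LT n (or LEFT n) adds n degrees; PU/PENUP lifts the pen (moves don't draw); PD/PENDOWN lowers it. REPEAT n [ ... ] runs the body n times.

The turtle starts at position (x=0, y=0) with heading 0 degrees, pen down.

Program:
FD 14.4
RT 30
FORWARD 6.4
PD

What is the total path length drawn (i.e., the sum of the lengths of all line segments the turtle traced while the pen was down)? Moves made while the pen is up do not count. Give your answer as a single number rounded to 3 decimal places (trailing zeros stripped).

Answer: 20.8

Derivation:
Executing turtle program step by step:
Start: pos=(0,0), heading=0, pen down
FD 14.4: (0,0) -> (14.4,0) [heading=0, draw]
RT 30: heading 0 -> 330
FD 6.4: (14.4,0) -> (19.943,-3.2) [heading=330, draw]
PD: pen down
Final: pos=(19.943,-3.2), heading=330, 2 segment(s) drawn

Segment lengths:
  seg 1: (0,0) -> (14.4,0), length = 14.4
  seg 2: (14.4,0) -> (19.943,-3.2), length = 6.4
Total = 20.8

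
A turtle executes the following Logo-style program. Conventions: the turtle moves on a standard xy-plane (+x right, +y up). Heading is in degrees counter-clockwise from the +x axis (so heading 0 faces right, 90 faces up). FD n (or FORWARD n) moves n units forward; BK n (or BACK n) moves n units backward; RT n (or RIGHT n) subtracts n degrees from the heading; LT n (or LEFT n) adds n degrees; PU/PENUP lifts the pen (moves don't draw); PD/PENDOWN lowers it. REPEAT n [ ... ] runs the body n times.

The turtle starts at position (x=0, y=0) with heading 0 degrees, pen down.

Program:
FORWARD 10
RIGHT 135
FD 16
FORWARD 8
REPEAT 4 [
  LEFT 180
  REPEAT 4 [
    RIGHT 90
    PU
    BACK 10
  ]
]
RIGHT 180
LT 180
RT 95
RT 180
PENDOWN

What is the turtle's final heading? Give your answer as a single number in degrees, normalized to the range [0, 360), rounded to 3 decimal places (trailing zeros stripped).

Executing turtle program step by step:
Start: pos=(0,0), heading=0, pen down
FD 10: (0,0) -> (10,0) [heading=0, draw]
RT 135: heading 0 -> 225
FD 16: (10,0) -> (-1.314,-11.314) [heading=225, draw]
FD 8: (-1.314,-11.314) -> (-6.971,-16.971) [heading=225, draw]
REPEAT 4 [
  -- iteration 1/4 --
  LT 180: heading 225 -> 45
  REPEAT 4 [
    -- iteration 1/4 --
    RT 90: heading 45 -> 315
    PU: pen up
    BK 10: (-6.971,-16.971) -> (-14.042,-9.899) [heading=315, move]
    -- iteration 2/4 --
    RT 90: heading 315 -> 225
    PU: pen up
    BK 10: (-14.042,-9.899) -> (-6.971,-2.828) [heading=225, move]
    -- iteration 3/4 --
    RT 90: heading 225 -> 135
    PU: pen up
    BK 10: (-6.971,-2.828) -> (0.101,-9.899) [heading=135, move]
    -- iteration 4/4 --
    RT 90: heading 135 -> 45
    PU: pen up
    BK 10: (0.101,-9.899) -> (-6.971,-16.971) [heading=45, move]
  ]
  -- iteration 2/4 --
  LT 180: heading 45 -> 225
  REPEAT 4 [
    -- iteration 1/4 --
    RT 90: heading 225 -> 135
    PU: pen up
    BK 10: (-6.971,-16.971) -> (0.101,-24.042) [heading=135, move]
    -- iteration 2/4 --
    RT 90: heading 135 -> 45
    PU: pen up
    BK 10: (0.101,-24.042) -> (-6.971,-31.113) [heading=45, move]
    -- iteration 3/4 --
    RT 90: heading 45 -> 315
    PU: pen up
    BK 10: (-6.971,-31.113) -> (-14.042,-24.042) [heading=315, move]
    -- iteration 4/4 --
    RT 90: heading 315 -> 225
    PU: pen up
    BK 10: (-14.042,-24.042) -> (-6.971,-16.971) [heading=225, move]
  ]
  -- iteration 3/4 --
  LT 180: heading 225 -> 45
  REPEAT 4 [
    -- iteration 1/4 --
    RT 90: heading 45 -> 315
    PU: pen up
    BK 10: (-6.971,-16.971) -> (-14.042,-9.899) [heading=315, move]
    -- iteration 2/4 --
    RT 90: heading 315 -> 225
    PU: pen up
    BK 10: (-14.042,-9.899) -> (-6.971,-2.828) [heading=225, move]
    -- iteration 3/4 --
    RT 90: heading 225 -> 135
    PU: pen up
    BK 10: (-6.971,-2.828) -> (0.101,-9.899) [heading=135, move]
    -- iteration 4/4 --
    RT 90: heading 135 -> 45
    PU: pen up
    BK 10: (0.101,-9.899) -> (-6.971,-16.971) [heading=45, move]
  ]
  -- iteration 4/4 --
  LT 180: heading 45 -> 225
  REPEAT 4 [
    -- iteration 1/4 --
    RT 90: heading 225 -> 135
    PU: pen up
    BK 10: (-6.971,-16.971) -> (0.101,-24.042) [heading=135, move]
    -- iteration 2/4 --
    RT 90: heading 135 -> 45
    PU: pen up
    BK 10: (0.101,-24.042) -> (-6.971,-31.113) [heading=45, move]
    -- iteration 3/4 --
    RT 90: heading 45 -> 315
    PU: pen up
    BK 10: (-6.971,-31.113) -> (-14.042,-24.042) [heading=315, move]
    -- iteration 4/4 --
    RT 90: heading 315 -> 225
    PU: pen up
    BK 10: (-14.042,-24.042) -> (-6.971,-16.971) [heading=225, move]
  ]
]
RT 180: heading 225 -> 45
LT 180: heading 45 -> 225
RT 95: heading 225 -> 130
RT 180: heading 130 -> 310
PD: pen down
Final: pos=(-6.971,-16.971), heading=310, 3 segment(s) drawn

Answer: 310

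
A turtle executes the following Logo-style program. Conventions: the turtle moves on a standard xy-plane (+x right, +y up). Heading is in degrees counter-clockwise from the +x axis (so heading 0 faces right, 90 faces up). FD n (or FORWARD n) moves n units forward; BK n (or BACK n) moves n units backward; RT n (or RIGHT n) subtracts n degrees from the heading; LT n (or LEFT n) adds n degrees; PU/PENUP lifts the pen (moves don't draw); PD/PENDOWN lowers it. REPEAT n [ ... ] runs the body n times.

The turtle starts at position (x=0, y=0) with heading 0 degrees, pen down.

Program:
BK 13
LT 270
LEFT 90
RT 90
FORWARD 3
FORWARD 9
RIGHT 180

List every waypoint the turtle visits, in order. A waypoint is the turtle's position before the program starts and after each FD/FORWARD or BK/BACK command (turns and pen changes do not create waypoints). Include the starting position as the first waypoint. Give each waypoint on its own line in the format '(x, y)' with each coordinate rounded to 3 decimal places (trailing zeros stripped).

Executing turtle program step by step:
Start: pos=(0,0), heading=0, pen down
BK 13: (0,0) -> (-13,0) [heading=0, draw]
LT 270: heading 0 -> 270
LT 90: heading 270 -> 0
RT 90: heading 0 -> 270
FD 3: (-13,0) -> (-13,-3) [heading=270, draw]
FD 9: (-13,-3) -> (-13,-12) [heading=270, draw]
RT 180: heading 270 -> 90
Final: pos=(-13,-12), heading=90, 3 segment(s) drawn
Waypoints (4 total):
(0, 0)
(-13, 0)
(-13, -3)
(-13, -12)

Answer: (0, 0)
(-13, 0)
(-13, -3)
(-13, -12)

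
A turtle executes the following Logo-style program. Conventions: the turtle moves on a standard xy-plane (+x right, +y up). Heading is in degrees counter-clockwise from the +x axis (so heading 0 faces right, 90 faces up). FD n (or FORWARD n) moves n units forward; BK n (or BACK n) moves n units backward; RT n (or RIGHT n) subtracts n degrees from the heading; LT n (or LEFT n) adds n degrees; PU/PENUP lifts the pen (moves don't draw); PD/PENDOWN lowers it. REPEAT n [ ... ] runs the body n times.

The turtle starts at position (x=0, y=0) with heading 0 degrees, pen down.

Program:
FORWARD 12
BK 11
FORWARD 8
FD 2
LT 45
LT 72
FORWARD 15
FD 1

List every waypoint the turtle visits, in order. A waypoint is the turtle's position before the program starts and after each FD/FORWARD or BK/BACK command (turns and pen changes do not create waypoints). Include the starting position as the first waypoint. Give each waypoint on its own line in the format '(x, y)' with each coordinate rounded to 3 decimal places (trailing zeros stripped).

Executing turtle program step by step:
Start: pos=(0,0), heading=0, pen down
FD 12: (0,0) -> (12,0) [heading=0, draw]
BK 11: (12,0) -> (1,0) [heading=0, draw]
FD 8: (1,0) -> (9,0) [heading=0, draw]
FD 2: (9,0) -> (11,0) [heading=0, draw]
LT 45: heading 0 -> 45
LT 72: heading 45 -> 117
FD 15: (11,0) -> (4.19,13.365) [heading=117, draw]
FD 1: (4.19,13.365) -> (3.736,14.256) [heading=117, draw]
Final: pos=(3.736,14.256), heading=117, 6 segment(s) drawn
Waypoints (7 total):
(0, 0)
(12, 0)
(1, 0)
(9, 0)
(11, 0)
(4.19, 13.365)
(3.736, 14.256)

Answer: (0, 0)
(12, 0)
(1, 0)
(9, 0)
(11, 0)
(4.19, 13.365)
(3.736, 14.256)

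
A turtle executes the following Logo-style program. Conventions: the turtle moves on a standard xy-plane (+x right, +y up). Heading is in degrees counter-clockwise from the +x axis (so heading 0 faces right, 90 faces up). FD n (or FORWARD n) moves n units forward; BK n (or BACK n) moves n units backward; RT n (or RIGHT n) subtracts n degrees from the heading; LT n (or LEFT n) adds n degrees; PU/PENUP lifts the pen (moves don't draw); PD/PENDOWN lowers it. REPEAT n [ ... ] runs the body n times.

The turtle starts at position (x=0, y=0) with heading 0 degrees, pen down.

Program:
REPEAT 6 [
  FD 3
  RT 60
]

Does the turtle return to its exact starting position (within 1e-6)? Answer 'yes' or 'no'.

Executing turtle program step by step:
Start: pos=(0,0), heading=0, pen down
REPEAT 6 [
  -- iteration 1/6 --
  FD 3: (0,0) -> (3,0) [heading=0, draw]
  RT 60: heading 0 -> 300
  -- iteration 2/6 --
  FD 3: (3,0) -> (4.5,-2.598) [heading=300, draw]
  RT 60: heading 300 -> 240
  -- iteration 3/6 --
  FD 3: (4.5,-2.598) -> (3,-5.196) [heading=240, draw]
  RT 60: heading 240 -> 180
  -- iteration 4/6 --
  FD 3: (3,-5.196) -> (0,-5.196) [heading=180, draw]
  RT 60: heading 180 -> 120
  -- iteration 5/6 --
  FD 3: (0,-5.196) -> (-1.5,-2.598) [heading=120, draw]
  RT 60: heading 120 -> 60
  -- iteration 6/6 --
  FD 3: (-1.5,-2.598) -> (0,0) [heading=60, draw]
  RT 60: heading 60 -> 0
]
Final: pos=(0,0), heading=0, 6 segment(s) drawn

Start position: (0, 0)
Final position: (0, 0)
Distance = 0; < 1e-6 -> CLOSED

Answer: yes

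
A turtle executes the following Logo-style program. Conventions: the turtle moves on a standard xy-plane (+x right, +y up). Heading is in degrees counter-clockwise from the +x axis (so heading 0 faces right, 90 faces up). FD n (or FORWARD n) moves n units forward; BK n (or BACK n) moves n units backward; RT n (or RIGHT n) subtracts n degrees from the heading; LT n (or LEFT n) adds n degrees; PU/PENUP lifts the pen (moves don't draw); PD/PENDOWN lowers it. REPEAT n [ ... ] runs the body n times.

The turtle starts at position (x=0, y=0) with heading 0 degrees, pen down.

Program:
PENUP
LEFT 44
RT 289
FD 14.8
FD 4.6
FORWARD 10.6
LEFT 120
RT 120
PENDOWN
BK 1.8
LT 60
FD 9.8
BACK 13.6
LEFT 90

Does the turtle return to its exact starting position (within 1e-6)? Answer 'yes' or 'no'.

Answer: no

Derivation:
Executing turtle program step by step:
Start: pos=(0,0), heading=0, pen down
PU: pen up
LT 44: heading 0 -> 44
RT 289: heading 44 -> 115
FD 14.8: (0,0) -> (-6.255,13.413) [heading=115, move]
FD 4.6: (-6.255,13.413) -> (-8.199,17.582) [heading=115, move]
FD 10.6: (-8.199,17.582) -> (-12.679,27.189) [heading=115, move]
LT 120: heading 115 -> 235
RT 120: heading 235 -> 115
PD: pen down
BK 1.8: (-12.679,27.189) -> (-11.918,25.558) [heading=115, draw]
LT 60: heading 115 -> 175
FD 9.8: (-11.918,25.558) -> (-21.681,26.412) [heading=175, draw]
BK 13.6: (-21.681,26.412) -> (-8.132,25.227) [heading=175, draw]
LT 90: heading 175 -> 265
Final: pos=(-8.132,25.227), heading=265, 3 segment(s) drawn

Start position: (0, 0)
Final position: (-8.132, 25.227)
Distance = 26.505; >= 1e-6 -> NOT closed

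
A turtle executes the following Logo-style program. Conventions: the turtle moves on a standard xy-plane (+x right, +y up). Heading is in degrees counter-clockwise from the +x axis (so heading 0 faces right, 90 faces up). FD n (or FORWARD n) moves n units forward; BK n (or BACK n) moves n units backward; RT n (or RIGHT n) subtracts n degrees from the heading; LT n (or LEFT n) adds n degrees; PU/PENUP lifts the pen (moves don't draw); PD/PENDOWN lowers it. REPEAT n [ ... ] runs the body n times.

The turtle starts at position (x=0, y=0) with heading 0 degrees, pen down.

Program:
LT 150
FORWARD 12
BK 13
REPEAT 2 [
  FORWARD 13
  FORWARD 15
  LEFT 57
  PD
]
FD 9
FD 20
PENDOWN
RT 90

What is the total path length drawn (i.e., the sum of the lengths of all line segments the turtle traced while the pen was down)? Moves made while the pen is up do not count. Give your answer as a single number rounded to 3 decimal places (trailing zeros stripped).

Executing turtle program step by step:
Start: pos=(0,0), heading=0, pen down
LT 150: heading 0 -> 150
FD 12: (0,0) -> (-10.392,6) [heading=150, draw]
BK 13: (-10.392,6) -> (0.866,-0.5) [heading=150, draw]
REPEAT 2 [
  -- iteration 1/2 --
  FD 13: (0.866,-0.5) -> (-10.392,6) [heading=150, draw]
  FD 15: (-10.392,6) -> (-23.383,13.5) [heading=150, draw]
  LT 57: heading 150 -> 207
  PD: pen down
  -- iteration 2/2 --
  FD 13: (-23.383,13.5) -> (-34.966,7.598) [heading=207, draw]
  FD 15: (-34.966,7.598) -> (-48.331,0.788) [heading=207, draw]
  LT 57: heading 207 -> 264
  PD: pen down
]
FD 9: (-48.331,0.788) -> (-49.272,-8.162) [heading=264, draw]
FD 20: (-49.272,-8.162) -> (-51.362,-28.053) [heading=264, draw]
PD: pen down
RT 90: heading 264 -> 174
Final: pos=(-51.362,-28.053), heading=174, 8 segment(s) drawn

Segment lengths:
  seg 1: (0,0) -> (-10.392,6), length = 12
  seg 2: (-10.392,6) -> (0.866,-0.5), length = 13
  seg 3: (0.866,-0.5) -> (-10.392,6), length = 13
  seg 4: (-10.392,6) -> (-23.383,13.5), length = 15
  seg 5: (-23.383,13.5) -> (-34.966,7.598), length = 13
  seg 6: (-34.966,7.598) -> (-48.331,0.788), length = 15
  seg 7: (-48.331,0.788) -> (-49.272,-8.162), length = 9
  seg 8: (-49.272,-8.162) -> (-51.362,-28.053), length = 20
Total = 110

Answer: 110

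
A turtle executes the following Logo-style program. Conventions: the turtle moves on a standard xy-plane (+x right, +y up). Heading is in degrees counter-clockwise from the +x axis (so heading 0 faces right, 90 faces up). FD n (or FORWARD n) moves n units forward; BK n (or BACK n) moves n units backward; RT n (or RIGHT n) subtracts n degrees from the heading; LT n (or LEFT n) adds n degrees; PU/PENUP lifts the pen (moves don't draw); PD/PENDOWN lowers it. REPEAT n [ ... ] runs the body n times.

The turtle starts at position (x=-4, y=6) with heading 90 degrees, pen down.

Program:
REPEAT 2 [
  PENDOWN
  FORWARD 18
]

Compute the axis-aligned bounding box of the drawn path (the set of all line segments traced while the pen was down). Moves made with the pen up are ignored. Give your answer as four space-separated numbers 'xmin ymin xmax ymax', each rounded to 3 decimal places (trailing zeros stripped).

Answer: -4 6 -4 42

Derivation:
Executing turtle program step by step:
Start: pos=(-4,6), heading=90, pen down
REPEAT 2 [
  -- iteration 1/2 --
  PD: pen down
  FD 18: (-4,6) -> (-4,24) [heading=90, draw]
  -- iteration 2/2 --
  PD: pen down
  FD 18: (-4,24) -> (-4,42) [heading=90, draw]
]
Final: pos=(-4,42), heading=90, 2 segment(s) drawn

Segment endpoints: x in {-4, -4, -4}, y in {6, 24, 42}
xmin=-4, ymin=6, xmax=-4, ymax=42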